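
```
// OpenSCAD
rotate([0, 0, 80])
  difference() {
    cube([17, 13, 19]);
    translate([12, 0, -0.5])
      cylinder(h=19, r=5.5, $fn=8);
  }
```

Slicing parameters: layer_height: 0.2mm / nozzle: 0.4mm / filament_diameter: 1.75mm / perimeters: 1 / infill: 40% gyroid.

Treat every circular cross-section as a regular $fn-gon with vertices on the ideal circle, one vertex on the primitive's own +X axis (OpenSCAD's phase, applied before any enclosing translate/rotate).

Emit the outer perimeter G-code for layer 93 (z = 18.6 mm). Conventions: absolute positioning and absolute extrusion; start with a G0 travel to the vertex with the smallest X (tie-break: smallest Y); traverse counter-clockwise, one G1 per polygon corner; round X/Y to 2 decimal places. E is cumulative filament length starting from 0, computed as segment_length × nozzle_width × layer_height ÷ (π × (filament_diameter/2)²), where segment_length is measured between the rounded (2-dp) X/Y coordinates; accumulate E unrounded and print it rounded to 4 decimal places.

At z = 18.6 mm: the 17×13 cube contributes its full rectangle; the cylinder at (12, 0) does not reach this height (z outside [-0.5, 18.5]); Taking the first minus the rest: none of the subtracted shapes is present at this height, so the 17×13 cube is unchanged — 1 connected region; (whole slice rotated 80° about Z — lengths, areas and connectivity unchanged). The outline is a single polygon with 4 vertices. Extrusion per mm of travel: 0.4 × 0.2 / (π × 0.875²) = 0.033260. Accumulating E over each segment gives final E = 1.9953.

G0 X-12.80 Y2.26 Z18.60
G1 X0.00 Y0.00 E0.4323
G1 X2.95 Y16.74 E0.9977
G1 X-9.85 Y19.00 E1.4300
G1 X-12.80 Y2.26 E1.9953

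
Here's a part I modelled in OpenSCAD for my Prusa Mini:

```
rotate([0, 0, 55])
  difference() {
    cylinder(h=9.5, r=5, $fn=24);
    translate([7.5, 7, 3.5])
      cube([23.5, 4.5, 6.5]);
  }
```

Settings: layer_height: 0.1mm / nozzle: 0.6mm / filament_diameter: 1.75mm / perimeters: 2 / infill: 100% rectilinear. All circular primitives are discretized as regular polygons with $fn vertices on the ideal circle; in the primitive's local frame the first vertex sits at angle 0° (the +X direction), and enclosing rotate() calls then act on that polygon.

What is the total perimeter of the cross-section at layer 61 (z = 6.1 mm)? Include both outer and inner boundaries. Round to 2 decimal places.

31.33 mm

At z = 6.1 mm: the cylinder: section is a regular 24-gon, circumradius r=5 (perimeter = 2·24·5.000·sin(180°/24) = 31.33 mm); the 23.5×4.5 cube at (7.5, 7) contributes its full rectangle (perimeter 56.00 mm); After the difference (first − rest): starting from the r=5 cylinder, the 23.5×4.5 cube at (7.5, 7) misses the remaining region (no effect) — boundary = 31.33 mm; (rotated 55° about Z; rotation is an isometry so areas/perimeters/island counts are preserved). Overall, the cross-section is a single solid region. Total boundary length (outer) = 31.33 mm.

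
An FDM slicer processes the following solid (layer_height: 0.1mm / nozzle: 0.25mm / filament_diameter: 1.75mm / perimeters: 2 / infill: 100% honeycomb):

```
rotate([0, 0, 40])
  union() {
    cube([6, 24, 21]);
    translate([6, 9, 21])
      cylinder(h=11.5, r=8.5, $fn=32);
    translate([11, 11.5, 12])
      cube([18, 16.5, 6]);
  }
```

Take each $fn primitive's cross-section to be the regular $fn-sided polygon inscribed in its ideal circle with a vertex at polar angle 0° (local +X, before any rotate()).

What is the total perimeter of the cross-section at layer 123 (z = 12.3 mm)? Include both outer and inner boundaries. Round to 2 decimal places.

129.00 mm

At z = 12.3 mm: the cube (footprint 6×24) is included at this height (perimeter 60.00 mm); the cylinder at (6, 9) is absent (z outside [21, 32.5]); the cube at (11, 11.5) is present — its section is the full 18×16.5 rectangle (perimeter 69.00 mm); Merging all regions: the 2 present regions are separate (no shared area or edge), so areas and boundary lengths simply add and each stays a separate island — boundary = 129.00 mm; (whole slice rotated 40° about Z — lengths, areas and connectivity unchanged). Overall, the cross-section has 2 separate islands. Total boundary length (outer) = 129.00 mm.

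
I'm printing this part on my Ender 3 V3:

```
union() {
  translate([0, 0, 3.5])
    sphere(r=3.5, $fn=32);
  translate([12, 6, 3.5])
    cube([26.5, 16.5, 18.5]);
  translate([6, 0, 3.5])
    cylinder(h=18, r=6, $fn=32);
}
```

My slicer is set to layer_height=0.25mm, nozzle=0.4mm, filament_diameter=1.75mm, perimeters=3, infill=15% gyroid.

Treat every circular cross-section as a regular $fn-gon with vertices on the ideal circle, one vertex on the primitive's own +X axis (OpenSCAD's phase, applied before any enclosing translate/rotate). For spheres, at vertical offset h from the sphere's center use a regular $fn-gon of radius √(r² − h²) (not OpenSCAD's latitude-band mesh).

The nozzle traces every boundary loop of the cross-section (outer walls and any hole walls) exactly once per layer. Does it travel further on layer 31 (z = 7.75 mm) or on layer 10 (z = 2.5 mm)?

layer 31 (z = 7.75 mm)

Layer 31 (z = 7.75): the sphere does not reach this height (|z−center|=4.250 > r=3.5); the cube at (12, 6) is present — its section is the full 26.5×16.5 rectangle (perimeter 86.00 mm); the cylinder at (6, 0): section is a regular 32-gon, circumradius r=6 (perimeter = 2·32·6.000·sin(180°/32) = 37.64 mm); Merging all regions: the 2 present regions are separate (no shared area or edge), so areas and boundary lengths simply add and each stays a separate island — boundary = 123.64 mm. So its perimeter = 123.64 mm. Layer 10 (z = 2.5): the r=3.5 sphere slices to a regular 32-gon of circumradius 3.354 (√(r²−h²) with h=1 from center) (perimeter = 2·32·3.354·sin(180°/32) = 21.04 mm); the cube at (12, 6) is absent (z outside [3.5, 22]); the cylinder at (6, 0) is absent (z outside [3.5, 21.5]); Taking the union: only the r=3.5 sphere is present, so the union is just that shape — boundary = 21.04 mm. So its perimeter = 21.04 mm. Layer 31 is larger (123.64 vs 21.04 mm).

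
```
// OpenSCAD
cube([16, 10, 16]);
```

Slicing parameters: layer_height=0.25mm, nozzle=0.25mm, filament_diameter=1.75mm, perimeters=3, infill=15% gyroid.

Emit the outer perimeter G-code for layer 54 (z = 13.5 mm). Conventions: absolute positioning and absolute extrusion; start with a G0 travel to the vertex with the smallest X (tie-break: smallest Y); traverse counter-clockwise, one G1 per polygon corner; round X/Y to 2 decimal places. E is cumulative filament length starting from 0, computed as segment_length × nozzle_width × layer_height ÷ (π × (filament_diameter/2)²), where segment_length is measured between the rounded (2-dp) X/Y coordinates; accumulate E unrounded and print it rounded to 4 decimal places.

G0 X0.00 Y0.00 Z13.50
G1 X16.00 Y0.00 E0.4158
G1 X16.00 Y10.00 E0.6756
G1 X0.00 Y10.00 E1.0913
G1 X0.00 Y0.00 E1.3512

At z = 13.5 mm: the cube is present — its section is the full 16×10 rectangle. The outline is a single polygon with 4 vertices. Extrusion per mm of travel: 0.25 × 0.25 / (π × 0.875²) = 0.025984. Accumulating E over each segment gives final E = 1.3512.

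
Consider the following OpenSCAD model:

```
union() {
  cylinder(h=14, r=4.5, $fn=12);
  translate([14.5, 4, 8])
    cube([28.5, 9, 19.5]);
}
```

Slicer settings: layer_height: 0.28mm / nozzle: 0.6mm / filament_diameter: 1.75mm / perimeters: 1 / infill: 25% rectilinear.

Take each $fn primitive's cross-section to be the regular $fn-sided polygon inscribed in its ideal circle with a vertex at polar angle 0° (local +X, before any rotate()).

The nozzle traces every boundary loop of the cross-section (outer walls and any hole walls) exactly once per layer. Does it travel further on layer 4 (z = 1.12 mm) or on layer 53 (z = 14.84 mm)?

layer 53 (z = 14.84 mm)

Layer 4 (z = 1.12): the r=4.5 cylinder contributes a regular 12-gon of circumradius 4.5 (perimeter = 2·12·4.500·sin(180°/12) = 27.95 mm); the cube at (14.5, 4) is not intersected at this z (z outside [8, 27.5]); Combining (union): only the r=4.5 cylinder is present, so the union is just that shape — boundary = 27.95 mm. So its perimeter = 27.95 mm. Layer 53 (z = 14.84): the cylinder is absent (z outside [0, 14]); the cube at (14.5, 4) is present — its section is the full 28.5×9 rectangle (perimeter 75.00 mm); Combining (union): only the 28.5×9 cube at (14.5, 4) is present, so the union is just that shape — boundary = 75.00 mm. So its perimeter = 75.00 mm. Layer 53 is larger (75.00 vs 27.95 mm).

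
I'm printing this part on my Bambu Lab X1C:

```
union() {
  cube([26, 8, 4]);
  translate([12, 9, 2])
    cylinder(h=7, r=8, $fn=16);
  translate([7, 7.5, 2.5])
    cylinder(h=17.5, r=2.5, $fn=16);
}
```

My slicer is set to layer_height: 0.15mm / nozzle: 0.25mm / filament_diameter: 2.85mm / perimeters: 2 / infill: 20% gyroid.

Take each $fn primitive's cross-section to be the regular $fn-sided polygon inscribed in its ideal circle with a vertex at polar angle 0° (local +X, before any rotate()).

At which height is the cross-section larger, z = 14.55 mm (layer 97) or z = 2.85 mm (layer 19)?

layer 19 (z = 2.85 mm)

Layer 97 (z = 14.55): the cube is not intersected at this z (z outside [0, 4]); the cylinder at (12, 9) does not reach this height (z outside [2, 9]); the r=2.5 cylinder at (7, 7.5) contributes a regular 16-gon of circumradius 2.5 (area = (16/2)·2.500²·sin(360°/16) = 19.13 mm²); Combining (union): only the r=2.5 cylinder at (7, 7.5) is present, so the union is just that shape — area = 19.13 mm². So its area = 19.13 mm². Layer 19 (z = 2.85): the 26×8 cube contributes its full rectangle (area 208.00 mm²); the cylinder at (12, 9): section is a regular 16-gon, circumradius r=8 (area = (16/2)·8.000²·sin(360°/16) = 195.93 mm²); the cylinder at (7, 7.5): section is a regular 16-gon, circumradius r=2.5 (area = (16/2)·2.500²·sin(360°/16) = 19.13 mm²); Taking the union: the regions partially overlap — summed areas 423.07 mm² minus the doubly-counted overlap 101.30 mm² gives 321.77 mm² — area = 321.77 mm². So its area = 321.77 mm². Layer 19 is larger (321.77 vs 19.13 mm²).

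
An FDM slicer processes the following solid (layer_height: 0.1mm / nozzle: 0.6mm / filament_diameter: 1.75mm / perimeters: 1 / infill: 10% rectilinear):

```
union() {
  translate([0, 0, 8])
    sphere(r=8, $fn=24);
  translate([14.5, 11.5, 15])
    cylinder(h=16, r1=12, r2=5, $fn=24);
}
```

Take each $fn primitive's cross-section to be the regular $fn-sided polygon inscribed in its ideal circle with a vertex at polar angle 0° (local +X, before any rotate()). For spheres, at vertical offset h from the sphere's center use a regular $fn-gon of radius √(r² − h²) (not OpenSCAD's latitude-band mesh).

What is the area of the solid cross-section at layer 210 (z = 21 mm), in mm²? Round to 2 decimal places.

272.97 mm²

At z = 21 mm: the sphere is not intersected at this z (|z−center|=13.000 > r=8); the cone at (14.5, 11.5) contributes a regular 24-gon of circumradius 9.375 (interpolated between r1=12 and r2=5 at t=0.375) (area = (24/2)·9.375²·sin(360°/24) = 272.97 mm²); Taking the union: only the cone at (14.5, 11.5) is present, so the union is just that shape — area = 272.97 mm². Overall, the cross-section is a single solid region. Net area = 272.97 mm².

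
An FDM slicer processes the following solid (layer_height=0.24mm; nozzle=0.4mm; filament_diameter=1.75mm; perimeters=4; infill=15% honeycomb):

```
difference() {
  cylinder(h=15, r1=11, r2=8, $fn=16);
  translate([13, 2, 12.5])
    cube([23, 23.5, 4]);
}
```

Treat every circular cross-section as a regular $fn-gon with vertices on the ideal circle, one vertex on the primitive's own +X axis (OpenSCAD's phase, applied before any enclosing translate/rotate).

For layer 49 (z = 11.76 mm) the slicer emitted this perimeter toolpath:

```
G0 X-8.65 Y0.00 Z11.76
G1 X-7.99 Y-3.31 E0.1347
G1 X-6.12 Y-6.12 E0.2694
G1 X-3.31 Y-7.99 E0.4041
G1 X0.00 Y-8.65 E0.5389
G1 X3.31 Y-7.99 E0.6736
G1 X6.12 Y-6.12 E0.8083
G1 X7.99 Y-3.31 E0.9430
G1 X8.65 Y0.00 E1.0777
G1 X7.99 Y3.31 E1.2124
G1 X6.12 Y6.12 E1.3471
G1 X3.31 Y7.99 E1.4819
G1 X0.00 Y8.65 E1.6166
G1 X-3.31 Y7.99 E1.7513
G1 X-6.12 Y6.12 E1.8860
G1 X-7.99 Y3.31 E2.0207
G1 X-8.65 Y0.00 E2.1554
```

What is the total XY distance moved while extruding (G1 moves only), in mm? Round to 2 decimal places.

Sum the Euclidean lengths of each G1 segment: total = 54.00 mm.

54.00 mm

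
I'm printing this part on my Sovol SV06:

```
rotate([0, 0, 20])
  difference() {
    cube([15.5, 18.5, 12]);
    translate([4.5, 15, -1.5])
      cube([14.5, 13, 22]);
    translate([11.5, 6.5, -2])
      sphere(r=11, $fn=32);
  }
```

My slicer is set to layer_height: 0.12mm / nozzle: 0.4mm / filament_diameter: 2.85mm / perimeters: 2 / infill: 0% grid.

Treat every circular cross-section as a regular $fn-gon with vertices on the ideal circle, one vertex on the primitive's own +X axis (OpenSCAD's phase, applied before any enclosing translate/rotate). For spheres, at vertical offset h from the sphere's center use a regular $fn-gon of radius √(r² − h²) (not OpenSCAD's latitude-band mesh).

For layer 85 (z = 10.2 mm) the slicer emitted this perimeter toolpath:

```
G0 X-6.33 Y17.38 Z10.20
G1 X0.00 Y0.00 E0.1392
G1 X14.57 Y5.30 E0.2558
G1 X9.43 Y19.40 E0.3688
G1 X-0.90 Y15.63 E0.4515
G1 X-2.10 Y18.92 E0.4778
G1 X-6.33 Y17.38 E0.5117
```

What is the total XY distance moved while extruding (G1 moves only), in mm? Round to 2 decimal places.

68.01 mm

Sum the Euclidean lengths of each G1 segment: total = 68.01 mm.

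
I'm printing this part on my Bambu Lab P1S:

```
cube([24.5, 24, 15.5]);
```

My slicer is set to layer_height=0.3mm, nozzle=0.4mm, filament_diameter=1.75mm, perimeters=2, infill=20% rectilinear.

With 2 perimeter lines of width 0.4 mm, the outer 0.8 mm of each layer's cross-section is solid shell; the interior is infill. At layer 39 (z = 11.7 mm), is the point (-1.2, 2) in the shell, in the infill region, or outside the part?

outside

At z = 11.7 mm: the 24.5×24 cube contributes its full rectangle. Overall, the cross-section is a single solid region. The nearest boundary edge runs (0.00, 24.00)→(0.00, 0.00); distance from the point to it = 1.20 mm. The point is not inside any of the regions above, so it lies outside the cross-section (1.20 mm from the nearest boundary).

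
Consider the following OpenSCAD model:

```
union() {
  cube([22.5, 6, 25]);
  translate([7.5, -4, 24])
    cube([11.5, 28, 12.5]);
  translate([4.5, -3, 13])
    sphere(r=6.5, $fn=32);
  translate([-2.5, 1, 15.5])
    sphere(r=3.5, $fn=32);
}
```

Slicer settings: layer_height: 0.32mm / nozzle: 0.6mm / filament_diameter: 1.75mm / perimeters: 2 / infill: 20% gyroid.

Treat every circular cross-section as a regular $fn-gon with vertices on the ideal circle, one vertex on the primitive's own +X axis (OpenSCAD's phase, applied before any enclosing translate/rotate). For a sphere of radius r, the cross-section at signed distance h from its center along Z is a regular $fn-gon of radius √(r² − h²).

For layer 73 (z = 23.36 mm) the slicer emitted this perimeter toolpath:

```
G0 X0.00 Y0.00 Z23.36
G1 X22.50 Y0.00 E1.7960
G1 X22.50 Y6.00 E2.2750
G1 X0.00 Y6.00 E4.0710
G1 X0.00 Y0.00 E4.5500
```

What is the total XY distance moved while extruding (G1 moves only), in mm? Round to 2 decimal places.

57.00 mm

Sum the Euclidean lengths of each G1 segment: total = 57.00 mm.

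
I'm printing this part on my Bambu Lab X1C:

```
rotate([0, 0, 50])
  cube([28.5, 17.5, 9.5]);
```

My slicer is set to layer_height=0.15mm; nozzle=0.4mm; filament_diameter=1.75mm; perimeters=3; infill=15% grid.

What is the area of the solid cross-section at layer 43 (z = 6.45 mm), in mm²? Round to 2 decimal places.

498.75 mm²

At z = 6.45 mm: the 28.5×17.5 cube contributes its full rectangle (area 498.75 mm²); (rotated 50° about Z; rotation is an isometry so areas/perimeters/island counts are preserved). Overall, the cross-section is a single solid region. Net area = 498.75 mm².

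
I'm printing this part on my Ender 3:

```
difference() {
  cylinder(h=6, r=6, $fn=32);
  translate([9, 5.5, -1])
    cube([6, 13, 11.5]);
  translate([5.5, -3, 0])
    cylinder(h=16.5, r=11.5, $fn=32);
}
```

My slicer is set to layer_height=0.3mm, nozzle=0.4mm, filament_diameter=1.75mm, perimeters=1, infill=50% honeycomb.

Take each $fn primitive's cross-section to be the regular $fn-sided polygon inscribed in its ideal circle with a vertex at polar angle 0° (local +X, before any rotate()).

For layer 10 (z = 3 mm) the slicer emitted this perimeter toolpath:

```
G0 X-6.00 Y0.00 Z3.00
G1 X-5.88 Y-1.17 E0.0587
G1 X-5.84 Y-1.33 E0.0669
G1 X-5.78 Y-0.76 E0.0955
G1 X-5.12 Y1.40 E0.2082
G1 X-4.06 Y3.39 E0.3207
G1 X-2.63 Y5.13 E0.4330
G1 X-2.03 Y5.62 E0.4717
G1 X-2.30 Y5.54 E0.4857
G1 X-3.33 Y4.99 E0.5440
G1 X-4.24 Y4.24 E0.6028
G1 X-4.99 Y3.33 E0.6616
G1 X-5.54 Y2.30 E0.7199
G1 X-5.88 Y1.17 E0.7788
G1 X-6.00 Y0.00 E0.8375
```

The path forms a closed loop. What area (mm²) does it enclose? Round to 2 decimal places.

4.29 mm²

Apply the shoelace formula to the sequence of (X, Y) vertices; enclosed area = 4.29 mm².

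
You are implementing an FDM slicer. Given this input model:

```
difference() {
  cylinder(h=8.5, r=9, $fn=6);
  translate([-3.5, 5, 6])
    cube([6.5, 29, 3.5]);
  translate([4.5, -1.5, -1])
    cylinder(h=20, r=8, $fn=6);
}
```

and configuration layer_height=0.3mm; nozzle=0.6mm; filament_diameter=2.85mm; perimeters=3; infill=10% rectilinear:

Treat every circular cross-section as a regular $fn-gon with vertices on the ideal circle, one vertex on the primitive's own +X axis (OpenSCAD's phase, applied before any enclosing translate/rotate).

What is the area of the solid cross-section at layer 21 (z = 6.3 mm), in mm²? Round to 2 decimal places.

At z = 6.3 mm: the r=9 cylinder contributes a regular 6-gon of circumradius 9 (area = (6/2)·9.000²·sin(360°/6) = 210.44 mm²); the cube at (-3.5, 5) is present — its section is the full 6.5×29 rectangle (area 188.50 mm²); the r=8 cylinder at (4.5, -1.5) gives a regular 6-gon of circumradius 8 (constant along its height) (area = (6/2)·8.000²·sin(360°/6) = 166.28 mm²); Taking the first minus the rest: starting from the r=9 cylinder (210.44 mm²), the 6.5×29 cube at (-3.5, 5) partially overlaps it — only the 18.16 mm² overlap (of its 188.50 mm²) is removed, clipping the outline; the r=8 cylinder at (4.5, -1.5) partially overlaps it — only the 112.82 mm² overlap (of its 166.28 mm²) is removed, clipping the outline — area = 79.46 mm². Overall, the cross-section has 2 separate islands. Net area = 79.46 mm².

79.46 mm²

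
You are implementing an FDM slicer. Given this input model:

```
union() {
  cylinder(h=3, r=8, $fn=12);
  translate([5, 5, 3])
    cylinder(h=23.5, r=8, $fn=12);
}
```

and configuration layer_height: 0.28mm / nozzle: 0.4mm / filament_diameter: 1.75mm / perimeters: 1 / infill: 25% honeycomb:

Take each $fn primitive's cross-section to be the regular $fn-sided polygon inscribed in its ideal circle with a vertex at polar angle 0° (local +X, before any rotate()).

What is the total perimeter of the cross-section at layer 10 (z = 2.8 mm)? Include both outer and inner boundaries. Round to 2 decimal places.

49.69 mm

At z = 2.8 mm: the r=8 cylinder gives a regular 12-gon of circumradius 8 (constant along its height) (perimeter = 2·12·8.000·sin(180°/12) = 49.69 mm); the cylinder at (5, 5) is absent (z outside [3, 26.5]); Merging all regions: only the r=8 cylinder is present, so the union is just that shape — boundary = 49.69 mm. Overall, the cross-section is a single solid region. Total boundary length (outer) = 49.69 mm.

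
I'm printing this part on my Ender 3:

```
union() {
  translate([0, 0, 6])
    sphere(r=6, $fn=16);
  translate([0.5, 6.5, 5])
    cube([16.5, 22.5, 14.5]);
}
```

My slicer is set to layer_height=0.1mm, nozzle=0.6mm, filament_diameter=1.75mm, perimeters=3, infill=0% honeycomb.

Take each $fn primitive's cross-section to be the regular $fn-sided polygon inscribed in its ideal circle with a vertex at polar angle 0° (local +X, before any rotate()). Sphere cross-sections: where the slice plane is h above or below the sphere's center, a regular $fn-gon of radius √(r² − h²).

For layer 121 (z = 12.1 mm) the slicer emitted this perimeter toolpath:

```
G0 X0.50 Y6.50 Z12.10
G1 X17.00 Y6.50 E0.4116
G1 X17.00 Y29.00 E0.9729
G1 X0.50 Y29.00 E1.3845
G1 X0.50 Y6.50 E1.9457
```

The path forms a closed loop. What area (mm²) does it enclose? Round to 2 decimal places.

Apply the shoelace formula to the sequence of (X, Y) vertices; enclosed area = 371.25 mm².

371.25 mm²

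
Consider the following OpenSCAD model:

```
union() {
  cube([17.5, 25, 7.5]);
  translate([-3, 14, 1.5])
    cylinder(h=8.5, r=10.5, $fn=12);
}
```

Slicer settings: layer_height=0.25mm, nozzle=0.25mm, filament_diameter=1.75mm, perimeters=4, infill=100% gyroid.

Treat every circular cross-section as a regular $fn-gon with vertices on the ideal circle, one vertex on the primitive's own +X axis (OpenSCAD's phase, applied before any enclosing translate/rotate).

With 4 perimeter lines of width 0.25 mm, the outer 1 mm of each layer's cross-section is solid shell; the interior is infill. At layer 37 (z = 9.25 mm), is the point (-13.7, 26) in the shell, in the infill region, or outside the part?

At z = 9.25 mm: the cube is absent (z outside [0, 7.5]); the r=10.5 cylinder at (-3, 14) gives a regular 12-gon of circumradius 10.5 (constant along its height); Combining (union): only the r=10.5 cylinder at (-3, 14) is present, so the union is just that shape — 1 connected region. Overall, the cross-section is a single solid region. The nearest boundary edge runs (-8.25, 23.09)→(-12.09, 19.25); distance from the point to it = 5.91 mm. The point is not inside any of the regions above, so it lies outside the cross-section (5.91 mm from the nearest boundary).

outside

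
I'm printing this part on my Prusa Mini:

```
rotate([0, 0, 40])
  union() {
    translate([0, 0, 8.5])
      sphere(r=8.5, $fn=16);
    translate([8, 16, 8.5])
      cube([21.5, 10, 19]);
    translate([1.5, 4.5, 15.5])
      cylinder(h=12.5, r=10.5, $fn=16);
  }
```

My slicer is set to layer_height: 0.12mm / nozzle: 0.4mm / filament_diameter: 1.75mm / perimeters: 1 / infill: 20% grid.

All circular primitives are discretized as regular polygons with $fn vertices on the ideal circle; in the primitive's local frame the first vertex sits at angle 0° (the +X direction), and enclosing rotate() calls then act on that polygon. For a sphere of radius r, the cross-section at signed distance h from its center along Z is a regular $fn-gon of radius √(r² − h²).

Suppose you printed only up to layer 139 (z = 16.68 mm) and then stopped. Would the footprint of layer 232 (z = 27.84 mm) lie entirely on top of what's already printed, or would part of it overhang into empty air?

entirely on top

Compare the two slices. At z = 16.68: the r=8.5 sphere slices to a regular 16-gon of circumradius 2.310 (√(r²−h²) with h=8.18 from center) (area = (16/2)·2.310²·sin(360°/16) = 16.34 mm²); the cube at (8, 16) is present — its section is the full 21.5×10 rectangle (area 215.00 mm²); the cylinder at (1.5, 4.5): section is a regular 16-gon, circumradius r=10.5 (area = (16/2)·10.500²·sin(360°/16) = 337.53 mm²); Taking the union: the regions partially overlap — summed areas 568.87 mm² minus the doubly-counted overlap 16.34 mm² gives 552.53 mm² — area = 552.53 mm²; (rotated 40° about Z; rotation is an isometry so areas/perimeters/island counts are preserved). At z = 27.84: the sphere is absent (|z−center|=19.340 > r=8.5); the cube at (8, 16) is not intersected at this z (z outside [8.5, 27.5]); the r=10.5 cylinder at (1.5, 4.5) contributes a regular 16-gon of circumradius 10.5 (area = (16/2)·10.500²·sin(360°/16) = 337.53 mm²); Merging all regions: only the r=10.5 cylinder at (1.5, 4.5) is present, so the union is just that shape — area = 337.53 mm²; (whole slice rotated 40° about Z — lengths, areas and connectivity unchanged). Checking containment: the cross-section at z = 27.84 is a subset of the cross-section at z = 16.68.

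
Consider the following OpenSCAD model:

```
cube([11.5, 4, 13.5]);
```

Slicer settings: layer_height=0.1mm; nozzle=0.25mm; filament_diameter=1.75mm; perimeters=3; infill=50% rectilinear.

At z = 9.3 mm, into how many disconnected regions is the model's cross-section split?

At z = 9.3 mm: the cube is present — its section is the full 11.5×4 rectangle. The result has 1 disconnected region.

1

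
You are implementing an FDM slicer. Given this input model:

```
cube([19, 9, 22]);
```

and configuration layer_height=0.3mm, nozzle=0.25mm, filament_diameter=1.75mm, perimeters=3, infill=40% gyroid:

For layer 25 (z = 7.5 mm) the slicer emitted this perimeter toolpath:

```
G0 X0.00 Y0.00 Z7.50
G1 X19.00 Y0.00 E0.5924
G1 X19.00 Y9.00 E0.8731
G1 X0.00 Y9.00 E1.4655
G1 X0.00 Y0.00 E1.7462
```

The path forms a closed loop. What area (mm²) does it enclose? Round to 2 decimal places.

171.00 mm²

Apply the shoelace formula to the sequence of (X, Y) vertices; enclosed area = 171.00 mm².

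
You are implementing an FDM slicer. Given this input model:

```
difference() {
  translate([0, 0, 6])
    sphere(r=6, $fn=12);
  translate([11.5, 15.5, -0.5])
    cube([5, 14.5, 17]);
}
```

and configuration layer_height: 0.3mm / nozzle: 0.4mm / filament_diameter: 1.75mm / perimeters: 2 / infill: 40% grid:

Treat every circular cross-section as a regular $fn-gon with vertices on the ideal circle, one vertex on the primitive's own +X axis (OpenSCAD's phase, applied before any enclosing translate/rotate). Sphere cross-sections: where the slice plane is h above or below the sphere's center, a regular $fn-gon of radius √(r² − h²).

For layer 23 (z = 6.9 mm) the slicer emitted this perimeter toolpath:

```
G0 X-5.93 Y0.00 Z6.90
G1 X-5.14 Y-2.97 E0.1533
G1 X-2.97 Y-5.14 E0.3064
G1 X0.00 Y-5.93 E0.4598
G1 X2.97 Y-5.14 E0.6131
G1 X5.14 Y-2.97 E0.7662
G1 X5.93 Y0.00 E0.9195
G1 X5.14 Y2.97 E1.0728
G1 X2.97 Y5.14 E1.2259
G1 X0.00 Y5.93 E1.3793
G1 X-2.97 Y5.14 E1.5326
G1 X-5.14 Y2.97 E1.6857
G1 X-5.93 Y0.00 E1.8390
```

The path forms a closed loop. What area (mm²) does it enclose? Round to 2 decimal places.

105.65 mm²

Apply the shoelace formula to the sequence of (X, Y) vertices; enclosed area = 105.65 mm².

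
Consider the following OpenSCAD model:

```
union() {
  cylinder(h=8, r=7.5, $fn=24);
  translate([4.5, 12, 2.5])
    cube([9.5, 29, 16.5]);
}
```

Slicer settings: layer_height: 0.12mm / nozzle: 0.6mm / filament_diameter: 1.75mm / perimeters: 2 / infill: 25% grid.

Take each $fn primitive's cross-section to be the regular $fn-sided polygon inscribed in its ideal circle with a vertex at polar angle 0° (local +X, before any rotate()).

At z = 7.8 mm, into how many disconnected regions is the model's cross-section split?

2

At z = 7.8 mm: the r=7.5 cylinder gives a regular 24-gon of circumradius 7.5 (constant along its height); the 9.5×29 cube at (4.5, 12) contributes its full rectangle; Merging all regions: the 2 present regions are separate (no shared area or edge), so areas and boundary lengths simply add and each stays a separate island — 2 connected regions. The result has 2 disconnected regions.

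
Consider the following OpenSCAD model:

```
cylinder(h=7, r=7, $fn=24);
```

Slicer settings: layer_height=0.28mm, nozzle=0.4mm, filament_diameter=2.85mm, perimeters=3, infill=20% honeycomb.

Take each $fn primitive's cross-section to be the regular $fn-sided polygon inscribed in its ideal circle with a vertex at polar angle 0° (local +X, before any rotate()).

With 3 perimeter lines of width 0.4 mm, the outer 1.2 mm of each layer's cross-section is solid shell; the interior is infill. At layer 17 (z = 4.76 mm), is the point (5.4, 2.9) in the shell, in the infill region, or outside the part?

At z = 4.76 mm: the r=7 cylinder gives a regular 24-gon of circumradius 7 (constant along its height). Overall, the cross-section is a single solid region. The nearest boundary edge runs (6.76, 1.81)→(6.06, 3.50); distance from the point to it = 0.84 mm. The point is inside the cross-section, 0.84 mm from the nearest boundary — within the 1.2 mm shell band (3 × 0.4).

shell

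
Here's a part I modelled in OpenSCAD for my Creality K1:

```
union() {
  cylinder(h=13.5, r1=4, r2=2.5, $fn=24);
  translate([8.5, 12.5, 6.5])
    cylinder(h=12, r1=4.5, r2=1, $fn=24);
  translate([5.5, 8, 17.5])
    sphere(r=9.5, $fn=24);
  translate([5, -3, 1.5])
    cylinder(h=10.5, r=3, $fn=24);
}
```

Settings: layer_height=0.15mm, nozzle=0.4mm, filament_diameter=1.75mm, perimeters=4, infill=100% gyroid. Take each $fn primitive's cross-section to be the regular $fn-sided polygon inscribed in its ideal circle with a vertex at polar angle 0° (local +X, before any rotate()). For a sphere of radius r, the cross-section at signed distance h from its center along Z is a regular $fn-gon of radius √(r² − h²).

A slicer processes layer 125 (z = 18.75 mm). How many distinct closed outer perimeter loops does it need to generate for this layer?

1

At z = 18.75 mm: the cone does not reach this height (z outside [0, 13.5]); the cone at (8.5, 12.5) is not intersected at this z (z outside [6.5, 18.5]); the sphere at (5.5, 8): section is a regular 24-gon, circumradius = √(r²−h²) = √(9.5²−1.25²) = 9.417; the cylinder at (5, -3) is absent (z outside [1.5, 12]); Merging all regions: only the r=9.5 sphere at (5.5, 8) is present, so the union is just that shape — 1 connected region. The result has 1 disconnected region.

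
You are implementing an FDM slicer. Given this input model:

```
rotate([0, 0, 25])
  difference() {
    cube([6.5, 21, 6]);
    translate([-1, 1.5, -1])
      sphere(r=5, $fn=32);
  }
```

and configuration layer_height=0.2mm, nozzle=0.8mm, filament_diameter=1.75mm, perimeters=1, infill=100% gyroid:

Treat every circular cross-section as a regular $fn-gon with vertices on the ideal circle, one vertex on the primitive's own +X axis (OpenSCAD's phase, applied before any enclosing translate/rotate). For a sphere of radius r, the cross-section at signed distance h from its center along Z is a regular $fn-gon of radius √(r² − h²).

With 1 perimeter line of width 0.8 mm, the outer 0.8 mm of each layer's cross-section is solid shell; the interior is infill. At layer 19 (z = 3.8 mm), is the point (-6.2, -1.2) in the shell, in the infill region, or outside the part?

outside

At z = 3.8 mm: the cube (footprint 6.5×21) is included at this height; the r=5 sphere at (-1, 1.5) contributes a regular 32-gon of circumradius √(5²−4.8²) = 1.400; Taking the first minus the rest: starting from the 6.5×21 cube, the r=5 sphere at (-1, 1.5) partially overlaps it — only the 0.53 mm² overlap (of its 6.12 mm²) is removed, clipping the outline — 1 connected region; (rotated 25° about Z; rotation is an isometry so areas/perimeters/island counts are preserved). Overall, the cross-section is a single solid region. Undo the 25° rotation: the query point maps to (-6.126, 1.533) in the un-rotated model frame. The nearest boundary edge runs (0.16, 2.28)→(0.00, 2.48); distance from the point to it = 6.20 mm. The point is not inside any of the regions above, so it lies outside the cross-section (6.20 mm from the nearest boundary).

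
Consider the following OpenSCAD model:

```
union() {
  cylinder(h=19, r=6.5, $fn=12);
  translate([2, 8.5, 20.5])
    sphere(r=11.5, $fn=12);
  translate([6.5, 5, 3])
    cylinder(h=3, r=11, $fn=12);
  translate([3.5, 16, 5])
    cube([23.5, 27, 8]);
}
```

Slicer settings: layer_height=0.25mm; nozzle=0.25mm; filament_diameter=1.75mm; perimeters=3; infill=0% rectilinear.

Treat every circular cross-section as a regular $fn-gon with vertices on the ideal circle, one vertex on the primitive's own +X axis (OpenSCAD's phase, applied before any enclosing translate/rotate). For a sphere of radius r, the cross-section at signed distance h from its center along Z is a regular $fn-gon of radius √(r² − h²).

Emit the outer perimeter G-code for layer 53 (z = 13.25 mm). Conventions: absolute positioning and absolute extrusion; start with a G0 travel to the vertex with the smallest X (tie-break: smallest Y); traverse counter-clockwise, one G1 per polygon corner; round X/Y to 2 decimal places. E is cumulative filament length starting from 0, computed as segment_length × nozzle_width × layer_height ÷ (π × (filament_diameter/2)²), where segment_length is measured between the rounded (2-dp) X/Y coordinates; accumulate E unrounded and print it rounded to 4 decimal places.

G0 X-6.93 Y8.50 Z13.25
G1 X-5.73 Y4.04 E0.1200
G1 X-5.29 Y3.59 E0.1364
G1 X-5.63 Y3.25 E0.1489
G1 X-6.50 Y0.00 E0.2363
G1 X-5.63 Y-3.25 E0.3237
G1 X-3.25 Y-5.63 E0.4112
G1 X0.00 Y-6.50 E0.4986
G1 X3.25 Y-5.63 E0.5860
G1 X5.63 Y-3.25 E0.6735
G1 X6.50 Y0.00 E0.7609
G1 X6.31 Y0.73 E0.7805
G1 X6.46 Y0.77 E0.7845
G1 X9.73 Y4.04 E0.9047
G1 X10.93 Y8.50 E1.0247
G1 X9.73 Y12.96 E1.1447
G1 X6.46 Y16.23 E1.2649
G1 X2.00 Y17.43 E1.3849
G1 X-2.46 Y16.23 E1.5049
G1 X-5.73 Y12.96 E1.6251
G1 X-6.93 Y8.50 E1.7451

At z = 13.25 mm: the r=6.5 cylinder gives a regular 12-gon of circumradius 6.5 (constant along its height); the r=11.5 sphere at (2, 8.5) contributes a regular 12-gon of circumradius √(11.5²−7.25²) = 8.927; the cylinder at (6.5, 5) is absent (z outside [3, 6]); the cube at (3.5, 16) is not intersected at this z (z outside [5, 13]); Taking the union: the regions partially overlap (shared area 53.15 mm²), so overlapping operands fuse into one piece — 1 connected region. The outline is a single polygon with 20 vertices. Extrusion per mm of travel: 0.25 × 0.25 / (π × 0.875²) = 0.025984. Accumulating E over each segment gives final E = 1.7451.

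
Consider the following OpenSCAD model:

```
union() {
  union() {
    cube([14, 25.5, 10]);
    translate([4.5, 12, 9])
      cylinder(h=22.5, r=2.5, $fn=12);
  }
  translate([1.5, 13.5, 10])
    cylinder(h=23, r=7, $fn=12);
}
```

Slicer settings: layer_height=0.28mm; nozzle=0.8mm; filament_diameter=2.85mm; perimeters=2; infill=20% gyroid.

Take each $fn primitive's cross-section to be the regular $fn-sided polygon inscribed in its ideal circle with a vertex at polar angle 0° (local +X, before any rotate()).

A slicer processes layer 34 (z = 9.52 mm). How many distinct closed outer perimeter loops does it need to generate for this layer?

At z = 9.52 mm: the cube is present — its section is the full 14×25.5 rectangle; the cylinder at (4.5, 12): section is a regular 12-gon, circumradius r=2.5; Combining (union): the r=2.5 cylinder at (4.5, 12) lies entirely inside the 14×25.5 cube, so the union is just the 14×25.5 cube — 1 connected region; the cylinder at (1.5, 13.5) is absent (z outside [10, 33]); Merging all regions: only the result so far is present, so the union is just that shape — 1 connected region. The result has 1 disconnected region.

1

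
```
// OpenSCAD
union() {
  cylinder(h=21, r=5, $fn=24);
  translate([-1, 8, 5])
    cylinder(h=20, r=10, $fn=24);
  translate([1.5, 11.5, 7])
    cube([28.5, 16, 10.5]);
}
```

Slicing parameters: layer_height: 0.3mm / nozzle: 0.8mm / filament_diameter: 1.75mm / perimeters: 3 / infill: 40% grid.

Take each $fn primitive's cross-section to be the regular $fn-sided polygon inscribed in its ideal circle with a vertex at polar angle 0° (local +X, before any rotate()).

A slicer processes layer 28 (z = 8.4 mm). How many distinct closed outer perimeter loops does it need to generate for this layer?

At z = 8.4 mm: the r=5 cylinder contributes a regular 24-gon of circumradius 5; the cylinder at (-1, 8): section is a regular 24-gon, circumradius r=10; the cube at (1.5, 11.5) is present — its section is the full 28.5×16 rectangle; Merging all regions: the regions partially overlap (shared area 80.95 mm²), so overlapping operands fuse into one piece — 1 connected region. The result has 1 disconnected region.

1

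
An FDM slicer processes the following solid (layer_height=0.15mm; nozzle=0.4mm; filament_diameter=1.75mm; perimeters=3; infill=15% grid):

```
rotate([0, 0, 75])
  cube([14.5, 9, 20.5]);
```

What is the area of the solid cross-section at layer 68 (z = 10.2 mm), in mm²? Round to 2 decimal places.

130.50 mm²

At z = 10.2 mm: the 14.5×9 cube contributes its full rectangle (area 130.50 mm²); (whole slice rotated 75° about Z — lengths, areas and connectivity unchanged). Overall, the cross-section is a single solid region. Net area = 130.50 mm².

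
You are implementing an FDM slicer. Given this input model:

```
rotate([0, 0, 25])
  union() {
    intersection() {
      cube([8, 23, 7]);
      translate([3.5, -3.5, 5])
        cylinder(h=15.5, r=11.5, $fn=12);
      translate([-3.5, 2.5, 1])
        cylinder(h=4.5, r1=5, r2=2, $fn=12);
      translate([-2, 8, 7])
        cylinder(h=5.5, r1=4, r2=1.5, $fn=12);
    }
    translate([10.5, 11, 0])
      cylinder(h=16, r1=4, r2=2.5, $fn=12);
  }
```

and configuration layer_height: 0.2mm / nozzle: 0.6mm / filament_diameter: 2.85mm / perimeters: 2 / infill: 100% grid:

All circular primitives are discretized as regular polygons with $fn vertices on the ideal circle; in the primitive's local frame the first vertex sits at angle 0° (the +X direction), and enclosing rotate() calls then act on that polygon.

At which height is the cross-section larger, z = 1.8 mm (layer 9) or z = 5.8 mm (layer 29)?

layer 9 (z = 1.8 mm)

Layer 9 (z = 1.8): the cube (footprint 8×23) is included at this height (area 184.00 mm²); the cylinder at (3.5, -3.5) does not reach this height (z outside [5, 20.5]); the cone at (-3.5, 2.5) contributes a regular 12-gon of circumradius 4.467 (interpolated between r1=5 and r2=2 at t=0.178) (area = (12/2)·4.467²·sin(360°/12) = 59.85 mm²); the cone at (-2, 8) does not reach this height (z outside [7, 12.5]); Taking the intersection: at least one operand is absent at this height, so nothing remains; the cone at (10.5, 11) (r1=4→r2=2.5) has section circumradius 3.831 here — a regular 12-gon (area = (12/2)·3.831²·sin(360°/12) = 44.04 mm²); Combining (union): only the cone at (10.5, 11) is present, so the union is just that shape — area = 44.04 mm²; (rotated 25° about Z; rotation is an isometry so areas/perimeters/island counts are preserved). So its area = 44.04 mm². Layer 29 (z = 5.8): the cube (footprint 8×23) is included at this height (area 184.00 mm²); the r=11.5 cylinder at (3.5, -3.5) contributes a regular 12-gon of circumradius 11.5 (area = (12/2)·11.500²·sin(360°/12) = 396.75 mm²); the cone at (-3.5, 2.5) is not intersected at this z (z outside [1, 5.5]); the cone at (-2, 8) does not reach this height (z outside [7, 12.5]); Keeping only the common overlap: at least one operand is absent at this height, so nothing remains; the cone at (10.5, 11) (r1=4→r2=2.5) has section circumradius 3.456 here — a regular 12-gon (area = (12/2)·3.456²·sin(360°/12) = 35.84 mm²); Taking the union: only the cone at (10.5, 11) is present, so the union is just that shape — area = 35.84 mm²; (rotated 25° about Z; rotation is an isometry so areas/perimeters/island counts are preserved). So its area = 35.84 mm². Layer 9 is larger (44.04 vs 35.84 mm²).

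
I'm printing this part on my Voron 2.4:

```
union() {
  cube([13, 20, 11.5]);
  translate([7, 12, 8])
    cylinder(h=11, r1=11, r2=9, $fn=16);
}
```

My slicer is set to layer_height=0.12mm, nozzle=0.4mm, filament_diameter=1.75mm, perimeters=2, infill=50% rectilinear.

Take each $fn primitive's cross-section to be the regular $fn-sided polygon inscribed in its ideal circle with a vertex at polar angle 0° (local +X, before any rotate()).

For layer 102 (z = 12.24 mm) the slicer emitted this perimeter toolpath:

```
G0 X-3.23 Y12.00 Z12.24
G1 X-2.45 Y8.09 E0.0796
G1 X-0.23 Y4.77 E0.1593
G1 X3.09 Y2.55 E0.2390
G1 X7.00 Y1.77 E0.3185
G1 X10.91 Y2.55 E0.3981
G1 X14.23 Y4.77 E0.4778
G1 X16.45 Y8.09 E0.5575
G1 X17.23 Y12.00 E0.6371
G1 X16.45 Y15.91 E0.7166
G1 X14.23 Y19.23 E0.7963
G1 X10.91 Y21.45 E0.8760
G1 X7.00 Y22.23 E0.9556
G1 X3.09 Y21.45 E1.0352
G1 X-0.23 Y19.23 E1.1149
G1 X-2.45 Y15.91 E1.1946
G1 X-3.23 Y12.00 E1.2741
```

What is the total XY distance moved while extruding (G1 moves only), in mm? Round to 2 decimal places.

Sum the Euclidean lengths of each G1 segment: total = 63.85 mm.

63.85 mm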